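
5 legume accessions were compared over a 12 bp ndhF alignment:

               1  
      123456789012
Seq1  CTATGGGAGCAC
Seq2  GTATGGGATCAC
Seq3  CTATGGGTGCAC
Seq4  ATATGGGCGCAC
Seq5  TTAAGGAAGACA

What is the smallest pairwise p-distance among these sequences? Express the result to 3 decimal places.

Pairwise Hamming distances:
  Seq1 vs Seq2: 2
  Seq1 vs Seq3: 1
  Seq1 vs Seq4: 2
  Seq1 vs Seq5: 6
  Seq2 vs Seq3: 3
  Seq2 vs Seq4: 3
  Seq2 vs Seq5: 7
  Seq3 vs Seq4: 2
  Seq3 vs Seq5: 7
  Seq4 vs Seq5: 7
The smallest is 1 mismatch, between Seq1 and Seq3; p = 1/12 = 0.083.

0.083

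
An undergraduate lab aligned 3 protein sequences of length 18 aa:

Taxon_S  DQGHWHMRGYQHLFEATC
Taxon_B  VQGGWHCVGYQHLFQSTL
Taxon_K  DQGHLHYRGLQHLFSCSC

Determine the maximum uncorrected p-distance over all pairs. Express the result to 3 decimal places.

0.556

Pairwise Hamming distances:
  Taxon_S vs Taxon_B: 7
  Taxon_S vs Taxon_K: 6
  Taxon_B vs Taxon_K: 10
The largest is 10 mismatches, between Taxon_B and Taxon_K; p = 10/18 = 0.556.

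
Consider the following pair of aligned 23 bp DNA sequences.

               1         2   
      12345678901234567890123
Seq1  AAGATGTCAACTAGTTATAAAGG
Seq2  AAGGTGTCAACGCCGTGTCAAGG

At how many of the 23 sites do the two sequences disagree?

7

Differing sites — 4:A/G; 12:T/G; 13:A/C; 14:G/C; 15:T/G; 17:A/G; 19:A/C.
That gives 7 mismatches out of 23 aligned sites, so the Hamming distance is 7.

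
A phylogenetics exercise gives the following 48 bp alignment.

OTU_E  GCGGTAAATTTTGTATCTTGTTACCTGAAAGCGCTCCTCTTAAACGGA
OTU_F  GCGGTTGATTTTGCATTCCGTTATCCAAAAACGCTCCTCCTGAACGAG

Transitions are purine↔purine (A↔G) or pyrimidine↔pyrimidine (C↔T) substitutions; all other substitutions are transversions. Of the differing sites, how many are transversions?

The sequences differ at positions 6 (A/T, transversion), 7 (A/G, transition), 14 (T/C, transition), 17 (C/T, transition), 18 (T/C, transition), 19 (T/C, transition), 24 (C/T, transition), 26 (T/C, transition), 27 (G/A, transition), 31 (G/A, transition), 40 (T/C, transition), 42 (A/G, transition), 47 (G/A, transition), 48 (A/G, transition).
Of the 14 differences, 13 transitions and 1 transversion, so the answer is 1.

1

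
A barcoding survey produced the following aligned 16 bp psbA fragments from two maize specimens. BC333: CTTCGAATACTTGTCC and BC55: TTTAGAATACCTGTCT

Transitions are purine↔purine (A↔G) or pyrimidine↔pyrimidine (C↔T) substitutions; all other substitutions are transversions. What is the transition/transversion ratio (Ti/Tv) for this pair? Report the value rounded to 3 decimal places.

3.000

Differing sites — 1:C/T (Ti); 4:C/A (Tv); 11:T/C (Ti); 16:C/T (Ti).
Of the 4 differences, 3 transitions and 1 transversion, so Ti/Tv = 3/1 = 3.000.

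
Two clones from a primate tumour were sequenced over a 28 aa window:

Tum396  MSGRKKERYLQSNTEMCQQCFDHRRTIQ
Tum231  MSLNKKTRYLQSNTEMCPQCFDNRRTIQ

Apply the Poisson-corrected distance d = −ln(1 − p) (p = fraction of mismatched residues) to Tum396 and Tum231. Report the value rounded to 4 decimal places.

0.1967

Differing sites — 3:G/L; 4:R/N; 7:E/T; 18:Q/P; 23:H/N.
p = 5/28 = 0.178571.
d = −ln(1 − 0.178571) = −ln(0.821429) = 0.1967.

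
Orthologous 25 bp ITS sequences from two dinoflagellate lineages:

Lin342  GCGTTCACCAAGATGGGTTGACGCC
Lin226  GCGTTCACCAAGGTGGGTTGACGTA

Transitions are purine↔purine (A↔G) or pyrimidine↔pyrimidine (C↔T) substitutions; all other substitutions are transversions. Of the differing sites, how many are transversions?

The sequences differ at positions 13 (A/G, transition), 24 (C/T, transition), 25 (C/A, transversion).
Of the 3 differences, 2 transitions and 1 transversion, so the answer is 1.

1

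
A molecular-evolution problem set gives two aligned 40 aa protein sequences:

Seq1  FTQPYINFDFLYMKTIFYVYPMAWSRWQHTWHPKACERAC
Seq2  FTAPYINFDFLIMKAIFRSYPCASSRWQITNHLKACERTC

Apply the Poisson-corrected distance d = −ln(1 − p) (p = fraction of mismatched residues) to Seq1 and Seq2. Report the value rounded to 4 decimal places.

0.3216

Mismatches occur at site 3 (Q/A), site 12 (Y/I), site 15 (T/A), site 18 (Y/R), site 19 (V/S), site 22 (M/C), site 24 (W/S), site 29 (H/I), site 31 (W/N), site 33 (P/L), site 39 (A/T).
p = 11/40 = 0.275000.
d = −ln(1 − 0.275000) = −ln(0.725000) = 0.3216.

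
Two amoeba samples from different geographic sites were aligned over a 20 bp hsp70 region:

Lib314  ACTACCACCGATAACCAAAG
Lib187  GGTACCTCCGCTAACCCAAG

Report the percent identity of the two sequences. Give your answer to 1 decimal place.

The sequences differ at positions 1 (A/G), 2 (C/G), 7 (A/T), 11 (A/C), 17 (A/C).
15 of the 20 sites match, so the percent identity is 15/20 × 100 = 75.0%.

75.0%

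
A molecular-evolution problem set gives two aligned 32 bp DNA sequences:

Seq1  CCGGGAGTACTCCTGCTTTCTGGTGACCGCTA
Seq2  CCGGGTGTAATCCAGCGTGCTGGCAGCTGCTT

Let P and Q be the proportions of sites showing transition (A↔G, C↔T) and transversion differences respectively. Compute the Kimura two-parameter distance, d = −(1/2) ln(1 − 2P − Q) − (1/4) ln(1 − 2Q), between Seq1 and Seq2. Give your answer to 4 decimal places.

Mismatches occur at site 6 (A/T, transversion), site 10 (C/A, transversion), site 14 (T/A, transversion), site 17 (T/G, transversion), site 19 (T/G, transversion), site 24 (T/C, transition), site 25 (G/A, transition), site 26 (A/G, transition), site 28 (C/T, transition), site 32 (A/T, transversion).
Of the 10 differences, 4 transitions and 6 transversions over 32 sites: P = 4/32 = 0.125000, Q = 6/32 = 0.187500.
d = −0.5·ln(0.562500) − 0.25·ln(0.625000) = −0.5·(-0.575364) − 0.25·(-0.470004) = 0.4052.

0.4052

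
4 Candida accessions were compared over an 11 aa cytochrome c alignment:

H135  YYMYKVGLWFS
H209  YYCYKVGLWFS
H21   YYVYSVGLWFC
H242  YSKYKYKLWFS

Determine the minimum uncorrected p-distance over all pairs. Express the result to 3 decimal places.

Pairwise Hamming distances:
  H135 vs H209: 1
  H135 vs H21: 3
  H135 vs H242: 4
  H209 vs H21: 3
  H209 vs H242: 4
  H21 vs H242: 6
The smallest is 1 mismatch, between H135 and H209; p = 1/11 = 0.091.

0.091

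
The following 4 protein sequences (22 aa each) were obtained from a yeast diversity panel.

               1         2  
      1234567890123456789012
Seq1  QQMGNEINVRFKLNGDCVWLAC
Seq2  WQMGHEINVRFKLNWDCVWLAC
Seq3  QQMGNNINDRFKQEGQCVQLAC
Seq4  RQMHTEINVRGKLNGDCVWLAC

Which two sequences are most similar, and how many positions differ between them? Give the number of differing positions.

3

Pairwise Hamming distances:
  Seq1 vs Seq2: 3
  Seq1 vs Seq3: 6
  Seq1 vs Seq4: 4
  Seq2 vs Seq3: 9
  Seq2 vs Seq4: 5
  Seq3 vs Seq4: 10
The smallest is 3, between Seq1 and Seq2.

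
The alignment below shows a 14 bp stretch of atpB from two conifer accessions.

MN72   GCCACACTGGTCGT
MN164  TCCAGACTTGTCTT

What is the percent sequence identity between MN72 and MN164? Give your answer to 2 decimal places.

71.43%

Mismatches occur at site 1 (G/T), site 5 (C/G), site 9 (G/T), site 13 (G/T).
10 of the 14 sites match, so the percent identity is 10/14 × 100 = 71.43%.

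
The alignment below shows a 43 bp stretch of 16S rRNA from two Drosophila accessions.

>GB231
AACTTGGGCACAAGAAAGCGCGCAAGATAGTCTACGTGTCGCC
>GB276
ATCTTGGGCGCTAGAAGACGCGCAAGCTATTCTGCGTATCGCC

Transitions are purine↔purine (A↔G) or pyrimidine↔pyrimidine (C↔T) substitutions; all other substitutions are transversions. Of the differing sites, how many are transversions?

Mismatches occur at site 2 (A→T, transversion), site 10 (A→G, transition), site 12 (A→T, transversion), site 17 (A→G, transition), site 18 (G→A, transition), site 27 (A→C, transversion), site 30 (G→T, transversion), site 34 (A→G, transition), site 38 (G→A, transition).
Of the 9 differences, 5 transitions and 4 transversions, so the answer is 4.

4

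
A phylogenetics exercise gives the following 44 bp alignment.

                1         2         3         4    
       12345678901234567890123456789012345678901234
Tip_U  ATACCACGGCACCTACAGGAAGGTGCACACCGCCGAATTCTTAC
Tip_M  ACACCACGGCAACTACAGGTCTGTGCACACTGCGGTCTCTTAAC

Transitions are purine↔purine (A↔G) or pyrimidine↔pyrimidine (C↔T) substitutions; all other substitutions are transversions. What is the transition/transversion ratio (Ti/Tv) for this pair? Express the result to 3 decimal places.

The sequences differ at positions 2 (T/C, transition), 12 (C/A, transversion), 20 (A/T, transversion), 21 (A/C, transversion), 22 (G/T, transversion), 31 (C/T, transition), 34 (C/G, transversion), 36 (A/T, transversion), 37 (A/C, transversion), 39 (T/C, transition), 40 (C/T, transition), 42 (T/A, transversion).
Of the 12 differences, 4 transitions and 8 transversions, so Ti/Tv = 4/8 = 0.500.

0.500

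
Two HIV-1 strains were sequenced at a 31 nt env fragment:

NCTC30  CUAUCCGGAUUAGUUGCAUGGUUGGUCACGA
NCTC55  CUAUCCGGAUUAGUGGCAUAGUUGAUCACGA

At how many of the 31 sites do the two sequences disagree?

Differing sites — 15:U/G; 20:G/A; 25:G/A.
That gives 3 mismatches out of 31 aligned sites, so the Hamming distance is 3.

3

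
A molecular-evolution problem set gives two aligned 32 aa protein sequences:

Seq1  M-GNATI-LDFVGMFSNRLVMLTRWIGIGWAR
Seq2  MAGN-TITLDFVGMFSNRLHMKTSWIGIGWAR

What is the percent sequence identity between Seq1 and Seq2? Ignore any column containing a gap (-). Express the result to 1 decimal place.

89.7%

Excluding the 3 gap columns leaves 29 comparable sites.
Differing sites — 20:V/H; 22:L/K; 24:R/S.
26 of the 29 comparable sites match, so the percent identity is 26/29 × 100 = 89.7%.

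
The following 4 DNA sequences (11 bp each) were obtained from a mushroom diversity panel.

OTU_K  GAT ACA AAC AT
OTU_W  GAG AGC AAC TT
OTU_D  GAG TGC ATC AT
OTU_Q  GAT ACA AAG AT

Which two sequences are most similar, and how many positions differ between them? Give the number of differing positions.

Pairwise Hamming distances:
  OTU_K vs OTU_W: 4
  OTU_K vs OTU_D: 5
  OTU_K vs OTU_Q: 1
  OTU_W vs OTU_D: 3
  OTU_W vs OTU_Q: 5
  OTU_D vs OTU_Q: 6
The smallest is 1, between OTU_K and OTU_Q.

1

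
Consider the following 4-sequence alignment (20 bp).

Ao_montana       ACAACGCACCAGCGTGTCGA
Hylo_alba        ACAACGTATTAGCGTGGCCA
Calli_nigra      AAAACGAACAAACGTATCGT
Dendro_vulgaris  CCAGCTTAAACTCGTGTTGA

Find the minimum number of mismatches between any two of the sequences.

5

Pairwise Hamming distances:
  Ao_montana vs Hylo_alba: 5
  Ao_montana vs Calli_nigra: 6
  Ao_montana vs Dendro_vulgaris: 9
  Hylo_alba vs Calli_nigra: 9
  Hylo_alba vs Dendro_vulgaris: 10
  Calli_nigra vs Dendro_vulgaris: 11
The smallest is 5, between Ao_montana and Hylo_alba.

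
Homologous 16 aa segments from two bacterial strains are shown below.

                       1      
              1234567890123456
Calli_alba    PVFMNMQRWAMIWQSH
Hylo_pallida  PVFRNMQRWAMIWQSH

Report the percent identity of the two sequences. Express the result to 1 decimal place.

A single mismatch occurs at site 4 (M/R).
15 of the 16 sites match, so the percent identity is 15/16 × 100 = 93.8%.

93.8%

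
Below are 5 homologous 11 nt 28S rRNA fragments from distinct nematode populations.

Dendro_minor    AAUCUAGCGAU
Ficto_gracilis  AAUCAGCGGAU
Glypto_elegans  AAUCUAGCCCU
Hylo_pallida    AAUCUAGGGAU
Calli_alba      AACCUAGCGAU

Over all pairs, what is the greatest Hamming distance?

6

Pairwise Hamming distances:
  Dendro_minor vs Ficto_gracilis: 4
  Dendro_minor vs Glypto_elegans: 2
  Dendro_minor vs Hylo_pallida: 1
  Dendro_minor vs Calli_alba: 1
  Ficto_gracilis vs Glypto_elegans: 6
  Ficto_gracilis vs Hylo_pallida: 3
  Ficto_gracilis vs Calli_alba: 5
  Glypto_elegans vs Hylo_pallida: 3
  Glypto_elegans vs Calli_alba: 3
  Hylo_pallida vs Calli_alba: 2
The largest is 6, between Ficto_gracilis and Glypto_elegans.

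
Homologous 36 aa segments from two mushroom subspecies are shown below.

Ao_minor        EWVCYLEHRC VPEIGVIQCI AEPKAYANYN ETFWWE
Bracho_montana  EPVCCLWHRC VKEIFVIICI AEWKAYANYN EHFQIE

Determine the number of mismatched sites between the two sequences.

10

The sequences differ at positions 2 (W/P), 5 (Y/C), 7 (E/W), 12 (P/K), 15 (G/F), 18 (Q/I), 23 (P/W), 32 (T/H), 34 (W/Q), 35 (W/I).
That gives 10 mismatches out of 36 aligned sites, so the Hamming distance is 10.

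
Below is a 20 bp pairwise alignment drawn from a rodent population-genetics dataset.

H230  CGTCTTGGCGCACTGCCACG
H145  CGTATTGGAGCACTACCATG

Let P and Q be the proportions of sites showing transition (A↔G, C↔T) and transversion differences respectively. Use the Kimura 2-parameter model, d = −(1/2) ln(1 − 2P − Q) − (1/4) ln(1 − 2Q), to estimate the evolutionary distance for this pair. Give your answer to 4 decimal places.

Mismatches occur at site 4 (C→A, transversion), site 9 (C→A, transversion), site 15 (G→A, transition), site 19 (C→T, transition).
Of the 4 differences, 2 transitions and 2 transversions over 20 sites: P = 2/20 = 0.100000, Q = 2/20 = 0.100000.
d = −0.5·ln(0.700000) − 0.25·ln(0.800000) = −0.5·(-0.356675) − 0.25·(-0.223144) = 0.2341.

0.2341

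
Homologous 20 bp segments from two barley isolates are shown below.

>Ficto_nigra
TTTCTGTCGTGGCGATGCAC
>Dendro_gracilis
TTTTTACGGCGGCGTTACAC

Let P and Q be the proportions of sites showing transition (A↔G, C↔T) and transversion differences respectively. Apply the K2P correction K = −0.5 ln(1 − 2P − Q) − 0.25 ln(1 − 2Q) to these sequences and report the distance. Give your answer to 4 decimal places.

The sequences differ at positions 4 (C/T, transition), 6 (G/A, transition), 7 (T/C, transition), 8 (C/G, transversion), 10 (T/C, transition), 15 (A/T, transversion), 17 (G/A, transition).
Of the 7 differences, 5 transitions and 2 transversions over 20 sites: P = 5/20 = 0.250000, Q = 2/20 = 0.100000.
d = −0.5·ln(0.400000) − 0.25·ln(0.800000) = −0.5·(-0.916291) − 0.25·(-0.223144) = 0.5139.

0.5139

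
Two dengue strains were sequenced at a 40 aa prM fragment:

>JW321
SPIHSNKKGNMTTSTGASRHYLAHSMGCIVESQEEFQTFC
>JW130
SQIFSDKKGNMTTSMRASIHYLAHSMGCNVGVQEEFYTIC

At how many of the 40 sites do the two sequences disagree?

Differing sites — 2:P/Q; 4:H/F; 6:N/D; 15:T/M; 16:G/R; 19:R/I; 29:I/N; 31:E/G; 32:S/V; 37:Q/Y; 39:F/I.
That gives 11 mismatches out of 40 aligned sites, so the Hamming distance is 11.

11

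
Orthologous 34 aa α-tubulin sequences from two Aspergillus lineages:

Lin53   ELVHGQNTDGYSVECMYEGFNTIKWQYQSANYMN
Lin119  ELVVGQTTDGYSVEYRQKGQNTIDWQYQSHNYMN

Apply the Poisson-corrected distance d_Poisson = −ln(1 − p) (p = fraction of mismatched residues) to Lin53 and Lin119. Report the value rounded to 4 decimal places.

0.3075

The sequences differ at positions 4 (H/V), 7 (N/T), 15 (C/Y), 16 (M/R), 17 (Y/Q), 18 (E/K), 20 (F/Q), 24 (K/D), 30 (A/H).
p = 9/34 = 0.264706.
d = −ln(1 − 0.264706) = −ln(0.735294) = 0.3075.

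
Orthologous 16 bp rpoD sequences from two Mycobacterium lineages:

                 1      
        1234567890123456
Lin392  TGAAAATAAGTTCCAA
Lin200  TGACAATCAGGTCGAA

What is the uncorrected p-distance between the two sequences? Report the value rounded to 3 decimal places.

0.250

Differing sites — 4:A/C; 8:A/C; 11:T/G; 14:C/G.
There are 4 differences over 16 sites, so p = 4/16 = 0.250.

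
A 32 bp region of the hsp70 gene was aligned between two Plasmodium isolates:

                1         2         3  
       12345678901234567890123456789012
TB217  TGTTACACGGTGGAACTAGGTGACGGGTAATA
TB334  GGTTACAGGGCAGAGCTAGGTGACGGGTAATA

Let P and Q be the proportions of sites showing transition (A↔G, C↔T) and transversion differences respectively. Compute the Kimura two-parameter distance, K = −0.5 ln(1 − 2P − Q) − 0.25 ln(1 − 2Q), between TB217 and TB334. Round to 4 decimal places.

0.1772

Mismatches occur at site 1 (T/G, transversion), site 8 (C/G, transversion), site 11 (T/C, transition), site 12 (G/A, transition), site 15 (A/G, transition).
Of the 5 differences, 3 transitions and 2 transversions over 32 sites: P = 3/32 = 0.093750, Q = 2/32 = 0.062500.
d = −0.5·ln(0.750000) − 0.25·ln(0.875000) = −0.5·(-0.287682) − 0.25·(-0.133531) = 0.1772.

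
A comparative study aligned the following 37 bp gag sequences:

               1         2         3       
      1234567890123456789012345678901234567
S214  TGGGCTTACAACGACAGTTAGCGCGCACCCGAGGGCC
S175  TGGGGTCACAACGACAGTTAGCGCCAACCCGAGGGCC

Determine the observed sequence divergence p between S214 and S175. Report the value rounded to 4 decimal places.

0.1081

Mismatches occur at site 5 (C↔G), site 7 (T↔C), site 25 (G↔C), site 26 (C↔A).
There are 4 differences over 37 sites, so p = 4/37 = 0.1081.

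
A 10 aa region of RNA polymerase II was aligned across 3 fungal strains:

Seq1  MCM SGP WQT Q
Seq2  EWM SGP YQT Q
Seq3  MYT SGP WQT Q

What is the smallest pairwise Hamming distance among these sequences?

Pairwise Hamming distances:
  Seq1 vs Seq2: 3
  Seq1 vs Seq3: 2
  Seq2 vs Seq3: 4
The smallest is 2, between Seq1 and Seq3.

2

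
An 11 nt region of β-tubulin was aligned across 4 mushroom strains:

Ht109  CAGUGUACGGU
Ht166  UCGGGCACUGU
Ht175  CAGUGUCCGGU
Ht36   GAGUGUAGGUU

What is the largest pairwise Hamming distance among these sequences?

7

Pairwise Hamming distances:
  Ht109 vs Ht166: 5
  Ht109 vs Ht175: 1
  Ht109 vs Ht36: 3
  Ht166 vs Ht175: 6
  Ht166 vs Ht36: 7
  Ht175 vs Ht36: 4
The largest is 7, between Ht166 and Ht36.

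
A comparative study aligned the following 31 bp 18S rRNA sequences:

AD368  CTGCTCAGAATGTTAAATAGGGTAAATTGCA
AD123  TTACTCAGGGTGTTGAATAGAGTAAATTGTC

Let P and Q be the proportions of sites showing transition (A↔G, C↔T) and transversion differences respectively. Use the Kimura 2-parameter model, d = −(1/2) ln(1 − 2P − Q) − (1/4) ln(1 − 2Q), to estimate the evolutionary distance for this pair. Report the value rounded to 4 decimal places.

0.3474

Differing sites — 1:C/T (Ti); 3:G/A (Ti); 9:A/G (Ti); 10:A/G (Ti); 15:A/G (Ti); 21:G/A (Ti); 30:C/T (Ti); 31:A/C (Tv).
Of the 8 differences, 7 transitions and 1 transversion over 31 sites: P = 7/31 = 0.225806, Q = 1/31 = 0.032258.
d = −0.5·ln(0.516130) − 0.25·ln(0.935484) = −0.5·(-0.661397) − 0.25·(-0.066691) = 0.3474.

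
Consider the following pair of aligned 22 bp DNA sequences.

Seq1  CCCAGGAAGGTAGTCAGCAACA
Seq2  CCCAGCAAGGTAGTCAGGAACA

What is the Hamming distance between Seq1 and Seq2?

2

Differing sites — 6:G/C; 18:C/G.
That gives 2 mismatches out of 22 aligned sites, so the Hamming distance is 2.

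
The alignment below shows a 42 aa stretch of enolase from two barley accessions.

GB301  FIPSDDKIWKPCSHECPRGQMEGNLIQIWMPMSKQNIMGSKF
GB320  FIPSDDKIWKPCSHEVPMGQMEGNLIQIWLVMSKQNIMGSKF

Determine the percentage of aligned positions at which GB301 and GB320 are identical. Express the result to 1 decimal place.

90.5%

The sequences differ at positions 16 (C/V), 18 (R/M), 30 (M/L), 31 (P/V).
38 of the 42 sites match, so the percent identity is 38/42 × 100 = 90.5%.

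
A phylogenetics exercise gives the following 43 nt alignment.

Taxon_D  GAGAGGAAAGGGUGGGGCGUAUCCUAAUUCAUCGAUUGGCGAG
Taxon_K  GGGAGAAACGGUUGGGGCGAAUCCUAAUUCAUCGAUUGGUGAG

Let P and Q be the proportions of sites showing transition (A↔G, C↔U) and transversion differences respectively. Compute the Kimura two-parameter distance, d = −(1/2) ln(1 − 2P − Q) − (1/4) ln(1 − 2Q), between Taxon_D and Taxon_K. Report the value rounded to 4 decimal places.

0.1550

Differing sites — 2:A/G (Ti); 6:G/A (Ti); 9:A/C (Tv); 12:G/U (Tv); 20:U/A (Tv); 40:C/U (Ti).
Of the 6 differences, 3 transitions and 3 transversions over 43 sites: P = 3/43 = 0.069767, Q = 3/43 = 0.069767.
d = −0.5·ln(0.790699) − 0.25·ln(0.860466) = −0.5·(-0.234838) − 0.25·(-0.150281) = 0.1550.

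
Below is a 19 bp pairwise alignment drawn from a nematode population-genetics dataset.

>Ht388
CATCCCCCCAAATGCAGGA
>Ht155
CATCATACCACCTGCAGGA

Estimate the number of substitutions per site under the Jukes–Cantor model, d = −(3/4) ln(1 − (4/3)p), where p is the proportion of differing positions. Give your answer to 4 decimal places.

0.3241

Mismatches occur at site 5 (C/A), site 6 (C/T), site 7 (C/A), site 11 (A/C), site 12 (A/C).
p = 5/19 = 0.263158.
d = −0.75 · ln(1 − (4/3)·0.263158) = −0.75 · ln(0.649123) = −0.75 · (-0.432133) = 0.3241.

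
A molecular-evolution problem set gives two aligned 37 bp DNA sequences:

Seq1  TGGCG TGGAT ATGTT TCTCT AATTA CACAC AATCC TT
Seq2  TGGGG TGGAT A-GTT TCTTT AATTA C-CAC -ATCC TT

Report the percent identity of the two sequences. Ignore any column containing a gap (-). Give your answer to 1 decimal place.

Excluding the 3 gap columns leaves 34 comparable sites.
Differing sites — 4:C/G; 19:C/T.
32 of the 34 comparable sites match, so the percent identity is 32/34 × 100 = 94.1%.

94.1%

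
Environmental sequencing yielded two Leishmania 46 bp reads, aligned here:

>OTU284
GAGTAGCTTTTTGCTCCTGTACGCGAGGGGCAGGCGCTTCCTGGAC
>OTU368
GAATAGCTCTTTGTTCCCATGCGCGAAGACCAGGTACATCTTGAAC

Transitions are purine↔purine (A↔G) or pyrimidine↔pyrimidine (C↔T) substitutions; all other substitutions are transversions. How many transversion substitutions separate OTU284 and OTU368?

Mismatches occur at site 3 (G→A, transition), site 9 (T→C, transition), site 14 (C→T, transition), site 18 (T→C, transition), site 19 (G→A, transition), site 21 (A→G, transition), site 27 (G→A, transition), site 29 (G→A, transition), site 30 (G→C, transversion), site 35 (C→T, transition), site 36 (G→A, transition), site 38 (T→A, transversion), site 41 (C→T, transition), site 44 (G→A, transition).
Of the 14 differences, 12 transitions and 2 transversions, so the answer is 2.

2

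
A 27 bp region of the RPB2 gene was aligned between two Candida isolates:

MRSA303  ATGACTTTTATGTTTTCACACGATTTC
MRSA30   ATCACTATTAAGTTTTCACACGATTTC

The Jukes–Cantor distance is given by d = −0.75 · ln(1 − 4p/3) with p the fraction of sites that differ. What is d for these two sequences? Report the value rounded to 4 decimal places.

0.1203

Differing sites — 3:G/C; 7:T/A; 11:T/A.
p = 3/27 = 0.111111.
d = −0.75 · ln(1 − (4/3)·0.111111) = −0.75 · ln(0.851852) = −0.75 · (-0.160342) = 0.1203.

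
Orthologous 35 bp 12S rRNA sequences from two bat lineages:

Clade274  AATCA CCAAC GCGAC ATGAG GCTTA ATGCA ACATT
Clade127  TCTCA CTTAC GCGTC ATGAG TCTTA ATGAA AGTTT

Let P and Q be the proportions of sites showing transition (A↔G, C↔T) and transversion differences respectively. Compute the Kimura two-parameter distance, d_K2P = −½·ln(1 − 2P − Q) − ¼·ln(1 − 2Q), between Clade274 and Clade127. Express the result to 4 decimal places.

0.3210

Differing sites — 1:A/T (Tv); 2:A/C (Tv); 7:C/T (Ti); 8:A/T (Tv); 14:A/T (Tv); 21:G/T (Tv); 29:C/A (Tv); 32:C/G (Tv); 33:A/T (Tv).
Of the 9 differences, 1 transition and 8 transversions over 35 sites: P = 1/35 = 0.028571, Q = 8/35 = 0.228571.
d = −0.5·ln(0.714287) − 0.25·ln(0.542858) = −0.5·(-0.336470) − 0.25·(-0.610908) = 0.3210.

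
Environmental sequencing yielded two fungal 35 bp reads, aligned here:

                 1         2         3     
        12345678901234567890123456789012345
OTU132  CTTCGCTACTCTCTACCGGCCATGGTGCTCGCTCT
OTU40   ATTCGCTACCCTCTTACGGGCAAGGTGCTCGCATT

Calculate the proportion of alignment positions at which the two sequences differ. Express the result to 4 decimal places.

0.2286

The sequences differ at positions 1 (C/A), 10 (T/C), 15 (A/T), 16 (C/A), 20 (C/G), 23 (T/A), 33 (T/A), 34 (C/T).
There are 8 differences over 35 sites, so p = 8/35 = 0.2286.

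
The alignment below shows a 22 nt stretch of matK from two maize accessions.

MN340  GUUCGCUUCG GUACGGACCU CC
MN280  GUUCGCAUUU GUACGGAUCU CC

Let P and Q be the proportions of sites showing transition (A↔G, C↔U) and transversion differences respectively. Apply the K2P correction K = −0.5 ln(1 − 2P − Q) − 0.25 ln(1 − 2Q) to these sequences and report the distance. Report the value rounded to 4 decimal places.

0.2094

The sequences differ at positions 7 (U/A, transversion), 9 (C/U, transition), 10 (G/U, transversion), 18 (C/U, transition).
Of the 4 differences, 2 transitions and 2 transversions over 22 sites: P = 2/22 = 0.090909, Q = 2/22 = 0.090909.
d = −0.5·ln(0.727273) − 0.25·ln(0.818182) = −0.5·(-0.318453) − 0.25·(-0.200670) = 0.2094.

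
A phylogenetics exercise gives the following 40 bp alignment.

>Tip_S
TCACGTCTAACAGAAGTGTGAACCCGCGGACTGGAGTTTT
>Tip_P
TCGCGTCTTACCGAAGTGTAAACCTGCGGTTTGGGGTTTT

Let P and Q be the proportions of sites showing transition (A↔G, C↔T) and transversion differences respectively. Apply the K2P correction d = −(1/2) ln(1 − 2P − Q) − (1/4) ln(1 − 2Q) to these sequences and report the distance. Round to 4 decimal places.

0.2372

Differing sites — 3:A/G (Ti); 9:A/T (Tv); 12:A/C (Tv); 20:G/A (Ti); 25:C/T (Ti); 30:A/T (Tv); 31:C/T (Ti); 35:A/G (Ti).
Of the 8 differences, 5 transitions and 3 transversions over 40 sites: P = 5/40 = 0.125000, Q = 3/40 = 0.075000.
d = −0.5·ln(0.675000) − 0.25·ln(0.850000) = −0.5·(-0.393043) − 0.25·(-0.162519) = 0.2372.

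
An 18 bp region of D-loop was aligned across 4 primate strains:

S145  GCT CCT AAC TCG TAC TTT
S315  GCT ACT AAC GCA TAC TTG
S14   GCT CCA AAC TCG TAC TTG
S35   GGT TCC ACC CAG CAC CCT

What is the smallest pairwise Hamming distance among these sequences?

2

Pairwise Hamming distances:
  S145 vs S315: 4
  S145 vs S14: 2
  S145 vs S35: 9
  S315 vs S14: 4
  S315 vs S35: 11
  S14 vs S35: 10
The smallest is 2, between S145 and S14.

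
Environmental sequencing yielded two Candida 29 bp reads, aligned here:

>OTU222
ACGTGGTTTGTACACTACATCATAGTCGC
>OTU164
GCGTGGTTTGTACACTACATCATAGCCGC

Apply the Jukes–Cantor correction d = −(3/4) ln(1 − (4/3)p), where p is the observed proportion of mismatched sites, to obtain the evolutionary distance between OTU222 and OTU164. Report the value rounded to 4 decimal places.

Mismatches occur at site 1 (A↔G), site 26 (T↔C).
p = 2/29 = 0.068966.
d = −0.75 · ln(1 − (4/3)·0.068966) = −0.75 · ln(0.908045) = −0.75 · (-0.096461) = 0.0723.

0.0723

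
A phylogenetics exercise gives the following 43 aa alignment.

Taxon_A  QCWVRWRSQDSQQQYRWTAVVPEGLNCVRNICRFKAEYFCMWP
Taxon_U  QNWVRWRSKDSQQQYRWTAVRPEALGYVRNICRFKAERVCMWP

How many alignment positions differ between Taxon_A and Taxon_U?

8

Differing sites — 2:C/N; 9:Q/K; 21:V/R; 24:G/A; 26:N/G; 27:C/Y; 38:Y/R; 39:F/V.
That gives 8 mismatches out of 43 aligned sites, so the Hamming distance is 8.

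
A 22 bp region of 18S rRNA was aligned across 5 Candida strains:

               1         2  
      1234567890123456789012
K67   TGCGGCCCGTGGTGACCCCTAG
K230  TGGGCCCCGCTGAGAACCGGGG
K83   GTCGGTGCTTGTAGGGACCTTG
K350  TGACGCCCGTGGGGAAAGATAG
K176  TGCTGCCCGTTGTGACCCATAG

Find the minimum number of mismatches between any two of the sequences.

Pairwise Hamming distances:
  K67 vs K230: 9
  K67 vs K83: 11
  K67 vs K350: 7
  K67 vs K176: 3
  K230 vs K83: 16
  K230 vs K350: 11
  K230 vs K176: 9
  K83 vs K350: 14
  K83 vs K176: 14
  K350 vs K176: 7
The smallest is 3, between K67 and K176.

3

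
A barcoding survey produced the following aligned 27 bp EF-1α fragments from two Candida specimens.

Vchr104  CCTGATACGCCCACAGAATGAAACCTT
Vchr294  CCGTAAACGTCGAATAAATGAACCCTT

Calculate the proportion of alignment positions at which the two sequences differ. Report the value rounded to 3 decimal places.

0.333

The sequences differ at positions 3 (T/G), 4 (G/T), 6 (T/A), 10 (C/T), 12 (C/G), 14 (C/A), 15 (A/T), 16 (G/A), 23 (A/C).
There are 9 differences over 27 sites, so p = 9/27 = 0.333.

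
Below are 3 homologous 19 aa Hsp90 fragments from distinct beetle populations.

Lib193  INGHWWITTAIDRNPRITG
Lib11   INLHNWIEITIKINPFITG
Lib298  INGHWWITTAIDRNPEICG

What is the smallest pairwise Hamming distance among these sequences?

2

Pairwise Hamming distances:
  Lib193 vs Lib11: 8
  Lib193 vs Lib298: 2
  Lib11 vs Lib298: 9
The smallest is 2, between Lib193 and Lib298.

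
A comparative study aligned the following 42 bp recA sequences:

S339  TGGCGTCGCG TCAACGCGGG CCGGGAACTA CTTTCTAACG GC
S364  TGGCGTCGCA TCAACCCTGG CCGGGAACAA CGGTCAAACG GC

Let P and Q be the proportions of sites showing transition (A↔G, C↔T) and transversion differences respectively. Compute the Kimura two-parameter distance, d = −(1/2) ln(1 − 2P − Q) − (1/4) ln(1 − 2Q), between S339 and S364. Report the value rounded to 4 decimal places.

0.1898

The sequences differ at positions 10 (G/A, transition), 16 (G/C, transversion), 18 (G/T, transversion), 29 (T/A, transversion), 32 (T/G, transversion), 33 (T/G, transversion), 36 (T/A, transversion).
Of the 7 differences, 1 transition and 6 transversions over 42 sites: P = 1/42 = 0.023810, Q = 6/42 = 0.142857.
d = −0.5·ln(0.809523) − 0.25·ln(0.714286) = −0.5·(-0.211310) − 0.25·(-0.336472) = 0.1898.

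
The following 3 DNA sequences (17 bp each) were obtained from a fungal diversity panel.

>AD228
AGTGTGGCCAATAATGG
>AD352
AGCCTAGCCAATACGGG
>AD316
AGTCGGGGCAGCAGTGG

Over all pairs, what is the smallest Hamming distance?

5

Pairwise Hamming distances:
  AD228 vs AD352: 5
  AD228 vs AD316: 6
  AD352 vs AD316: 8
The smallest is 5, between AD228 and AD352.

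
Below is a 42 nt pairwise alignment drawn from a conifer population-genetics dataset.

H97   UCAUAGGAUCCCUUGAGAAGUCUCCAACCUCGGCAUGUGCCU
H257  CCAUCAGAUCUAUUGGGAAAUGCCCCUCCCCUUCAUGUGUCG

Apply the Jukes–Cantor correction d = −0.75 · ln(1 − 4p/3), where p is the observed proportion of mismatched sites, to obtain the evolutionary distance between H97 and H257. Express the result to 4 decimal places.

0.5319

Differing sites — 1:U/C; 5:A/C; 6:G/A; 11:C/U; 12:C/A; 16:A/G; 20:G/A; 22:C/G; 23:U/C; 26:A/C; 27:A/U; 30:U/C; 32:G/U; 33:G/U; 40:C/U; 42:U/G.
p = 16/42 = 0.380952.
d = −0.75 · ln(1 − (4/3)·0.380952) = −0.75 · ln(0.492064) = −0.75 · (-0.709146) = 0.5319.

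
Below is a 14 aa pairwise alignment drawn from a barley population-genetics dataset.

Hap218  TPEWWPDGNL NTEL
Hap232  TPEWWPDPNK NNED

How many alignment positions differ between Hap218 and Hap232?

The sequences differ at positions 8 (G/P), 10 (L/K), 12 (T/N), 14 (L/D).
That gives 4 mismatches out of 14 aligned sites, so the Hamming distance is 4.

4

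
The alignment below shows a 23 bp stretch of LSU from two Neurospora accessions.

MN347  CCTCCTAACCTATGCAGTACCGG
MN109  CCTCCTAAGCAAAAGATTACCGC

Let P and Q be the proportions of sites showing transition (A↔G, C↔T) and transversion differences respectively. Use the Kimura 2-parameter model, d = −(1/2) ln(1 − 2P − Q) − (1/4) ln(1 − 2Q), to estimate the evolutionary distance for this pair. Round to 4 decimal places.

0.3981

The sequences differ at positions 9 (C/G, transversion), 11 (T/A, transversion), 13 (T/A, transversion), 14 (G/A, transition), 15 (C/G, transversion), 17 (G/T, transversion), 23 (G/C, transversion).
Of the 7 differences, 1 transition and 6 transversions over 23 sites: P = 1/23 = 0.043478, Q = 6/23 = 0.260870.
d = −0.5·ln(0.652174) − 0.25·ln(0.478260) = −0.5·(-0.427444) − 0.25·(-0.737601) = 0.3981.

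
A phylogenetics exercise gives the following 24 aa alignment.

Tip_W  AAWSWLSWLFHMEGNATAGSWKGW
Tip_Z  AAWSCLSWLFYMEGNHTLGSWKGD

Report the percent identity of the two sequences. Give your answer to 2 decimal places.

79.17%

Differing sites — 5:W/C; 11:H/Y; 16:A/H; 18:A/L; 24:W/D.
19 of the 24 sites match, so the percent identity is 19/24 × 100 = 79.17%.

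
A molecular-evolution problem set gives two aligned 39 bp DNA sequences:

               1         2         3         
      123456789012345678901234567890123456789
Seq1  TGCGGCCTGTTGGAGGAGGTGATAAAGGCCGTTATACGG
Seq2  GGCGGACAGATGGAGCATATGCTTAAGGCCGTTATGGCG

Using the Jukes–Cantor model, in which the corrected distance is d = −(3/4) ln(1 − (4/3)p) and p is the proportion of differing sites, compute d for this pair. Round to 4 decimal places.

Mismatches occur at site 1 (T/G), site 6 (C/A), site 8 (T/A), site 10 (T/A), site 16 (G/C), site 18 (G/T), site 19 (G/A), site 22 (A/C), site 24 (A/T), site 36 (A/G), site 37 (C/G), site 38 (G/C).
p = 12/39 = 0.307692.
d = −0.75 · ln(1 − (4/3)·0.307692) = −0.75 · ln(0.589744) = −0.75 · (-0.528067) = 0.3961.

0.3961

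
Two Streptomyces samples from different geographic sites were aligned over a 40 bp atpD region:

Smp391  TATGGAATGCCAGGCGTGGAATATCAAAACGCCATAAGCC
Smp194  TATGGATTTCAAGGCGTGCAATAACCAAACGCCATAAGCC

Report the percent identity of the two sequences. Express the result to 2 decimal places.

The sequences differ at positions 7 (A/T), 9 (G/T), 11 (C/A), 19 (G/C), 24 (T/A), 26 (A/C).
34 of the 40 sites match, so the percent identity is 34/40 × 100 = 85.00%.

85.00%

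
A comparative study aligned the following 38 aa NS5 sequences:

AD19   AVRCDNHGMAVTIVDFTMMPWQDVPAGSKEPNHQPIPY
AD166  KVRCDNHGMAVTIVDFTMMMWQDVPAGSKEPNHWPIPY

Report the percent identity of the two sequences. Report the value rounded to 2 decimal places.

92.11%

Differing sites — 1:A/K; 20:P/M; 34:Q/W.
35 of the 38 sites match, so the percent identity is 35/38 × 100 = 92.11%.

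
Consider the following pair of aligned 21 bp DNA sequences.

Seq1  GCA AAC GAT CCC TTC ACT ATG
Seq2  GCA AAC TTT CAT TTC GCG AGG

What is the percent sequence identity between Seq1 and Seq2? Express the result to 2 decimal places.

Differing sites — 7:G/T; 8:A/T; 11:C/A; 12:C/T; 16:A/G; 18:T/G; 20:T/G.
14 of the 21 sites match, so the percent identity is 14/21 × 100 = 66.67%.

66.67%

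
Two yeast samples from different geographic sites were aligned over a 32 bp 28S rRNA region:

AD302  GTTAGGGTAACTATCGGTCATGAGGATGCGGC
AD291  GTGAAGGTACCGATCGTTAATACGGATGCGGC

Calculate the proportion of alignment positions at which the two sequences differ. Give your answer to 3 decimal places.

Differing sites — 3:T/G; 5:G/A; 10:A/C; 12:T/G; 17:G/T; 19:C/A; 22:G/A; 23:A/C.
There are 8 differences over 32 sites, so p = 8/32 = 0.250.

0.250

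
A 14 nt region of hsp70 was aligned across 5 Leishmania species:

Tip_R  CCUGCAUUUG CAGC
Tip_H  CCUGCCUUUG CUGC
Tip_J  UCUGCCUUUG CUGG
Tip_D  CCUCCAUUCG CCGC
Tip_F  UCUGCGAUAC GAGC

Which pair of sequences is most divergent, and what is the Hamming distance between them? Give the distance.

8

Pairwise Hamming distances:
  Tip_R vs Tip_H: 2
  Tip_R vs Tip_J: 4
  Tip_R vs Tip_D: 3
  Tip_R vs Tip_F: 6
  Tip_H vs Tip_J: 2
  Tip_H vs Tip_D: 4
  Tip_H vs Tip_F: 7
  Tip_J vs Tip_D: 6
  Tip_J vs Tip_F: 7
  Tip_D vs Tip_F: 8
The largest is 8, between Tip_D and Tip_F.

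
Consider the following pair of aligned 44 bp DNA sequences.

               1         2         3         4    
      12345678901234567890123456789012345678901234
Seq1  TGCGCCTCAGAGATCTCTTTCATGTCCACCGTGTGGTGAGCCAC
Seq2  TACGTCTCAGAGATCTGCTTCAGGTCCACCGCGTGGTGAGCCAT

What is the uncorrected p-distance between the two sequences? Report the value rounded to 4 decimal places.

0.1591

The sequences differ at positions 2 (G/A), 5 (C/T), 17 (C/G), 18 (T/C), 23 (T/G), 32 (T/C), 44 (C/T).
There are 7 differences over 44 sites, so p = 7/44 = 0.1591.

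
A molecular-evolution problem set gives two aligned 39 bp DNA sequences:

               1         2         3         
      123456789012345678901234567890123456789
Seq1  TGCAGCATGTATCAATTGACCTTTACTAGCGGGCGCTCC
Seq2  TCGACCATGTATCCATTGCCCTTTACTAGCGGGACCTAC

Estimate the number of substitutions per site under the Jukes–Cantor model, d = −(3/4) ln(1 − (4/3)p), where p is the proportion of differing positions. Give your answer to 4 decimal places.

Differing sites — 2:G/C; 3:C/G; 5:G/C; 14:A/C; 19:A/C; 34:C/A; 35:G/C; 38:C/A.
p = 8/39 = 0.205128.
d = −0.75 · ln(1 − (4/3)·0.205128) = −0.75 · ln(0.726496) = −0.75 · (-0.319522) = 0.2396.

0.2396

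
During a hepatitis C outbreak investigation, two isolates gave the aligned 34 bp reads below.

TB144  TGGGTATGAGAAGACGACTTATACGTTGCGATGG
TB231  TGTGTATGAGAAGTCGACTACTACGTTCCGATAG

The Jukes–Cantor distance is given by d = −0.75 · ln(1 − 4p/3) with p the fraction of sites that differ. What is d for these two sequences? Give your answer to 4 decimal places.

0.2012

The sequences differ at positions 3 (G/T), 14 (A/T), 20 (T/A), 21 (A/C), 28 (G/C), 33 (G/A).
p = 6/34 = 0.176471.
d = −0.75 · ln(1 − (4/3)·0.176471) = −0.75 · ln(0.764705) = −0.75 · (-0.268265) = 0.2012.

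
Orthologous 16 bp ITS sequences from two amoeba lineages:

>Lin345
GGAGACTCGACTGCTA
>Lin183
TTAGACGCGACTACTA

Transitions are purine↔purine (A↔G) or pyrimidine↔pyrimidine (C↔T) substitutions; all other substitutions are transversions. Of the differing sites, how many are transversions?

Differing sites — 1:G/T (Tv); 2:G/T (Tv); 7:T/G (Tv); 13:G/A (Ti).
Of the 4 differences, 1 transition and 3 transversions, so the answer is 3.

3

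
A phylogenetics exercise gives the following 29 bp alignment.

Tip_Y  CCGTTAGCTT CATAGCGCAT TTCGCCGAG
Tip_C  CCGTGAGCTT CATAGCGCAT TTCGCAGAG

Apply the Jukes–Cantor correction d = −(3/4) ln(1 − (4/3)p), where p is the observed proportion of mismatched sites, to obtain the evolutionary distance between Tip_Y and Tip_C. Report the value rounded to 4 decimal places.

Mismatches occur at site 5 (T↔G), site 26 (C↔A).
p = 2/29 = 0.068966.
d = −0.75 · ln(1 − (4/3)·0.068966) = −0.75 · ln(0.908045) = −0.75 · (-0.096461) = 0.0723.

0.0723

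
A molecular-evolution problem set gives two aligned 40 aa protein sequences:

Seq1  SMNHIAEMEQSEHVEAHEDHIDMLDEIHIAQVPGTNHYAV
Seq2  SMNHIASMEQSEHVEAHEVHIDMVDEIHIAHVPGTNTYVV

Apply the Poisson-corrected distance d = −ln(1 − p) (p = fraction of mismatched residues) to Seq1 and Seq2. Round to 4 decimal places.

0.1625

The sequences differ at positions 7 (E/S), 19 (D/V), 24 (L/V), 31 (Q/H), 37 (H/T), 39 (A/V).
p = 6/40 = 0.150000.
d = −ln(1 − 0.150000) = −ln(0.850000) = 0.1625.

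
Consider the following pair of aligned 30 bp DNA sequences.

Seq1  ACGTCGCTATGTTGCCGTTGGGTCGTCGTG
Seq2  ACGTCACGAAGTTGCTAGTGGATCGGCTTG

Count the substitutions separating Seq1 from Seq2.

Mismatches occur at site 6 (G→A), site 8 (T→G), site 10 (T→A), site 16 (C→T), site 17 (G→A), site 18 (T→G), site 22 (G→A), site 26 (T→G), site 28 (G→T).
That gives 9 mismatches out of 30 aligned sites, so the Hamming distance is 9.

9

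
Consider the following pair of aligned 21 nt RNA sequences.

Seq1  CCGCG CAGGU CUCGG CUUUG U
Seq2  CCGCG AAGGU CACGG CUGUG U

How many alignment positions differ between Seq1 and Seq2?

Mismatches occur at site 6 (C→A), site 12 (U→A), site 18 (U→G).
That gives 3 mismatches out of 21 aligned sites, so the Hamming distance is 3.

3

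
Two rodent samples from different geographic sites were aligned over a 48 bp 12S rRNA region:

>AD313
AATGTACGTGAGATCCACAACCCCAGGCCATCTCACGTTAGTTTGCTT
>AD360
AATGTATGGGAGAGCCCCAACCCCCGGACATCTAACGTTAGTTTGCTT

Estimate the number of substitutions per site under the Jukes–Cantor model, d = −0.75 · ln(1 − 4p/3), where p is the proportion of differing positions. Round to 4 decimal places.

Differing sites — 7:C/T; 9:T/G; 14:T/G; 17:A/C; 25:A/C; 28:C/A; 34:C/A.
p = 7/48 = 0.145833.
d = −0.75 · ln(1 − (4/3)·0.145833) = −0.75 · ln(0.805556) = −0.75 · (-0.216223) = 0.1622.

0.1622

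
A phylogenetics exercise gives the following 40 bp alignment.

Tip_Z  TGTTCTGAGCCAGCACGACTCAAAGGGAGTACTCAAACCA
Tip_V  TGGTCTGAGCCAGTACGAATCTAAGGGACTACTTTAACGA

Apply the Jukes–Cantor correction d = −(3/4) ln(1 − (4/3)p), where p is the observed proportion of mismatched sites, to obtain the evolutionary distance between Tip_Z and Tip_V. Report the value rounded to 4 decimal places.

The sequences differ at positions 3 (T/G), 14 (C/T), 19 (C/A), 22 (A/T), 29 (G/C), 34 (C/T), 35 (A/T), 39 (C/G).
p = 8/40 = 0.200000.
d = −0.75 · ln(1 − (4/3)·0.200000) = −0.75 · ln(0.733333) = −0.75 · (-0.310155) = 0.2326.

0.2326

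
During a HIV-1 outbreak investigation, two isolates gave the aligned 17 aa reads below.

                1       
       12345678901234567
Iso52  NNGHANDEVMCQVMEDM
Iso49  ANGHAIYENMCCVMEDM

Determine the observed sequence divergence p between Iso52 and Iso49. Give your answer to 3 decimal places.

0.294

Differing sites — 1:N/A; 6:N/I; 7:D/Y; 9:V/N; 12:Q/C.
There are 5 differences over 17 sites, so p = 5/17 = 0.294.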